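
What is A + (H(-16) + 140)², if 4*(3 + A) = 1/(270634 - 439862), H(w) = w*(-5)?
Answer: 32760510063/676912 ≈ 48397.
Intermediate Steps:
H(w) = -5*w
A = -2030737/676912 (A = -3 + 1/(4*(270634 - 439862)) = -3 + (¼)/(-169228) = -3 + (¼)*(-1/169228) = -3 - 1/676912 = -2030737/676912 ≈ -3.0000)
A + (H(-16) + 140)² = -2030737/676912 + (-5*(-16) + 140)² = -2030737/676912 + (80 + 140)² = -2030737/676912 + 220² = -2030737/676912 + 48400 = 32760510063/676912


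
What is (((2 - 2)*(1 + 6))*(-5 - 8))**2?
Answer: 0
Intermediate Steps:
(((2 - 2)*(1 + 6))*(-5 - 8))**2 = ((0*7)*(-13))**2 = (0*(-13))**2 = 0**2 = 0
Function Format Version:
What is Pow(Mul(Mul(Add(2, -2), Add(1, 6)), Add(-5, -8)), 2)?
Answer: 0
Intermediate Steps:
Pow(Mul(Mul(Add(2, -2), Add(1, 6)), Add(-5, -8)), 2) = Pow(Mul(Mul(0, 7), -13), 2) = Pow(Mul(0, -13), 2) = Pow(0, 2) = 0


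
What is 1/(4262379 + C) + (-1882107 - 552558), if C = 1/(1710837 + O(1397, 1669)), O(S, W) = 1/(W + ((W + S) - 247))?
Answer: -79680629848809925192058/32727553831355691 ≈ -2.4347e+6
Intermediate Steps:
O(S, W) = 1/(-247 + S + 2*W) (O(S, W) = 1/(W + ((S + W) - 247)) = 1/(W + (-247 + S + W)) = 1/(-247 + S + 2*W))
C = 4488/7678236457 (C = 1/(1710837 + 1/(-247 + 1397 + 2*1669)) = 1/(1710837 + 1/(-247 + 1397 + 3338)) = 1/(1710837 + 1/4488) = 1/(7678236457/4488) = 4488/7678236457 ≈ 5.8451e-7)
1/(4262379 + C) + (-1882107 - 552558) = 1/(4262379 + 4488/7678236457) + (-1882107 - 552558) = 1/(32727553831355691/7678236457) - 2434665 = 7678236457/32727553831355691 - 2434665 = -79680629848809925192058/32727553831355691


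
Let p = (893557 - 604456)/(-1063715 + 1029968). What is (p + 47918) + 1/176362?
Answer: 95047339675079/1983896138 ≈ 47909.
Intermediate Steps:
p = -96367/11249 (p = 289101/(-33747) = 289101*(-1/33747) = -96367/11249 ≈ -8.5667)
(p + 47918) + 1/176362 = (-96367/11249 + 47918) + 1/176362 = 538933215/11249 + 1/176362 = 95047339675079/1983896138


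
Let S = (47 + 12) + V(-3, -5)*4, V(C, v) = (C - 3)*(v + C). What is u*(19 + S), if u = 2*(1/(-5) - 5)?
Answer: -2808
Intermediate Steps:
u = -52/5 (u = 2*(1*(-1/5) - 5) = 2*(-1/5 - 5) = 2*(-26/5) = -52/5 ≈ -10.400)
V(C, v) = (-3 + C)*(C + v)
S = 251 (S = (47 + 12) + ((-3)**2 - 3*(-3) - 3*(-5) - 3*(-5))*4 = 59 + (9 + 9 + 15 + 15)*4 = 59 + 48*4 = 59 + 192 = 251)
u*(19 + S) = -52*(19 + 251)/5 = -52/5*270 = -2808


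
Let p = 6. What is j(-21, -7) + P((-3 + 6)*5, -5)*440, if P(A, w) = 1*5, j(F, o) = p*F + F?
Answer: 2053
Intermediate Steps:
j(F, o) = 7*F (j(F, o) = 6*F + F = 7*F)
P(A, w) = 5
j(-21, -7) + P((-3 + 6)*5, -5)*440 = 7*(-21) + 5*440 = -147 + 2200 = 2053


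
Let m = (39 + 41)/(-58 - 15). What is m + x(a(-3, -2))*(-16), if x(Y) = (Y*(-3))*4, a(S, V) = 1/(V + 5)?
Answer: 4592/73 ≈ 62.904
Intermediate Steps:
a(S, V) = 1/(5 + V)
x(Y) = -12*Y (x(Y) = -3*Y*4 = -12*Y)
m = -80/73 (m = 80/(-73) = 80*(-1/73) = -80/73 ≈ -1.0959)
m + x(a(-3, -2))*(-16) = -80/73 - 12/(5 - 2)*(-16) = -80/73 - 12/3*(-16) = -80/73 - 12*⅓*(-16) = -80/73 - 4*(-16) = -80/73 + 64 = 4592/73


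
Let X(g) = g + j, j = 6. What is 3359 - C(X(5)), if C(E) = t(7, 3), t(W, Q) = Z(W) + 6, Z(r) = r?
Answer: 3346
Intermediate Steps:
t(W, Q) = 6 + W (t(W, Q) = W + 6 = 6 + W)
X(g) = 6 + g (X(g) = g + 6 = 6 + g)
C(E) = 13 (C(E) = 6 + 7 = 13)
3359 - C(X(5)) = 3359 - 1*13 = 3359 - 13 = 3346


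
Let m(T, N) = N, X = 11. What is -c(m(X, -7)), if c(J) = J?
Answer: 7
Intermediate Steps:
-c(m(X, -7)) = -1*(-7) = 7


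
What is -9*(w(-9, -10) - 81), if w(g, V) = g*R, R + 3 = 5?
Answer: 891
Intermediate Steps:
R = 2 (R = -3 + 5 = 2)
w(g, V) = 2*g (w(g, V) = g*2 = 2*g)
-9*(w(-9, -10) - 81) = -9*(2*(-9) - 81) = -9*(-18 - 81) = -9*(-99) = 891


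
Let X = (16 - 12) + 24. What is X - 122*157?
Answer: -19126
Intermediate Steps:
X = 28 (X = 4 + 24 = 28)
X - 122*157 = 28 - 122*157 = 28 - 19154 = -19126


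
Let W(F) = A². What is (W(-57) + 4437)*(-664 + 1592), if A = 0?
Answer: 4117536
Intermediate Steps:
W(F) = 0 (W(F) = 0² = 0)
(W(-57) + 4437)*(-664 + 1592) = (0 + 4437)*(-664 + 1592) = 4437*928 = 4117536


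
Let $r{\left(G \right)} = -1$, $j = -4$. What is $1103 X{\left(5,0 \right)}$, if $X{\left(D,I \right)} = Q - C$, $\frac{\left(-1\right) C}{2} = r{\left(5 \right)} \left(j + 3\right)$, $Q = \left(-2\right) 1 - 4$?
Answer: $-4412$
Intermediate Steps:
$Q = -6$ ($Q = -2 - 4 = -6$)
$C = -2$ ($C = - 2 \left(- (-4 + 3)\right) = - 2 \left(\left(-1\right) \left(-1\right)\right) = \left(-2\right) 1 = -2$)
$X{\left(D,I \right)} = -4$ ($X{\left(D,I \right)} = -6 - -2 = -6 + 2 = -4$)
$1103 X{\left(5,0 \right)} = 1103 \left(-4\right) = -4412$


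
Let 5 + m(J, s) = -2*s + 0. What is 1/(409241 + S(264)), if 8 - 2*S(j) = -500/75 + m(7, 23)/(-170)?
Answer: 60/24554891 ≈ 2.4435e-6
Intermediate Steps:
m(J, s) = -5 - 2*s (m(J, s) = -5 + (-2*s + 0) = -5 - 2*s)
S(j) = 431/60 (S(j) = 4 - (-500/75 + (-5 - 2*23)/(-170))/2 = 4 - (-500*1/75 + (-5 - 46)*(-1/170))/2 = 4 - (-20/3 - 51*(-1/170))/2 = 4 - (-20/3 + 3/10)/2 = 4 - ½*(-191/30) = 4 + 191/60 = 431/60)
1/(409241 + S(264)) = 1/(409241 + 431/60) = 1/(24554891/60) = 60/24554891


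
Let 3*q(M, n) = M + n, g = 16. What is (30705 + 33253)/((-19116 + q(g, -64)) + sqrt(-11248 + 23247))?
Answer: -1223644456/366021425 - 831454*sqrt(71)/366021425 ≈ -3.3622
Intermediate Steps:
q(M, n) = M/3 + n/3 (q(M, n) = (M + n)/3 = M/3 + n/3)
(30705 + 33253)/((-19116 + q(g, -64)) + sqrt(-11248 + 23247)) = (30705 + 33253)/((-19116 + ((1/3)*16 + (1/3)*(-64))) + sqrt(-11248 + 23247)) = 63958/((-19116 + (16/3 - 64/3)) + sqrt(11999)) = 63958/((-19116 - 16) + 13*sqrt(71)) = 63958/(-19132 + 13*sqrt(71))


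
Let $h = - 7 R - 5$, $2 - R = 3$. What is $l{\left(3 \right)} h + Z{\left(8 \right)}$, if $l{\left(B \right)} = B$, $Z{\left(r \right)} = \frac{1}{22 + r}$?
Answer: $\frac{181}{30} \approx 6.0333$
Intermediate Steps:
$R = -1$ ($R = 2 - 3 = -1$)
$h = 2$ ($h = \left(-7\right) \left(-1\right) - 5 = 7 - 5 = 2$)
$l{\left(3 \right)} h + Z{\left(8 \right)} = 3 \cdot 2 + \frac{1}{22 + 8} = 6 + \frac{1}{30} = \frac{181}{30}$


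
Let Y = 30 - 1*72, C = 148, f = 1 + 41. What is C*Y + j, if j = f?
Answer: -6174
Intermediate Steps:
f = 42
Y = -42 (Y = 30 - 72 = -42)
j = 42
C*Y + j = 148*(-42) + 42 = -6216 + 42 = -6174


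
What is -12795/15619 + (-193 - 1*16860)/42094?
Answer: -804943537/657466186 ≈ -1.2243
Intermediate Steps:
-12795/15619 + (-193 - 1*16860)/42094 = -12795*1/15619 + (-193 - 16860)*(1/42094) = -12795/15619 - 17053*1/42094 = -12795/15619 - 17053/42094 = -804943537/657466186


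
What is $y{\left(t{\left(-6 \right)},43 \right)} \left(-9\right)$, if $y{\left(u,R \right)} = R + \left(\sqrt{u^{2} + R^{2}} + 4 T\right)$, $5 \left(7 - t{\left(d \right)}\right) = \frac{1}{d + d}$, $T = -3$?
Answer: $-279 - \frac{3 \sqrt{6833641}}{20} \approx -671.12$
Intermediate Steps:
$t{\left(d \right)} = 7 - \frac{1}{10 d}$ ($t{\left(d \right)} = 7 - \frac{1}{5 \left(d + d\right)} = 7 - \frac{1}{5 \cdot 2 d} = 7 - \frac{\frac{1}{2} \frac{1}{d}}{5} = 7 - \frac{1}{10 d}$)
$y{\left(u,R \right)} = -12 + R + \sqrt{R^{2} + u^{2}}$ ($y{\left(u,R \right)} = R + \left(\sqrt{u^{2} + R^{2}} + 4 \left(-3\right)\right) = R + \left(\sqrt{R^{2} + u^{2}} - 12\right) = R + \left(-12 + \sqrt{R^{2} + u^{2}}\right) = -12 + R + \sqrt{R^{2} + u^{2}}$)
$y{\left(t{\left(-6 \right)},43 \right)} \left(-9\right) = \left(-12 + 43 + \sqrt{43^{2} + \left(7 - \frac{1}{10 \left(-6\right)}\right)^{2}}\right) \left(-9\right) = \left(-12 + 43 + \sqrt{1849 + \left(7 - - \frac{1}{60}\right)^{2}}\right) \left(-9\right) = \left(-12 + 43 + \sqrt{1849 + \left(7 + \frac{1}{60}\right)^{2}}\right) \left(-9\right) = \left(-12 + 43 + \sqrt{1849 + \left(\frac{421}{60}\right)^{2}}\right) \left(-9\right) = \left(-12 + 43 + \sqrt{1849 + \frac{177241}{3600}}\right) \left(-9\right) = \left(-12 + 43 + \sqrt{\frac{6833641}{3600}}\right) \left(-9\right) = \left(-12 + 43 + \frac{\sqrt{6833641}}{60}\right) \left(-9\right) = \left(31 + \frac{\sqrt{6833641}}{60}\right) \left(-9\right) = -279 - \frac{3 \sqrt{6833641}}{20}$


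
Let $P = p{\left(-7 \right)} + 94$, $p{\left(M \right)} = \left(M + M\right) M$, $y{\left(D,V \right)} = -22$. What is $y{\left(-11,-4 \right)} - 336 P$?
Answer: $-64534$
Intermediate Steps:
$p{\left(M \right)} = 2 M^{2}$ ($p{\left(M \right)} = 2 M M = 2 M^{2}$)
$P = 192$ ($P = 2 \left(-7\right)^{2} + 94 = 2 \cdot 49 + 94 = 98 + 94 = 192$)
$y{\left(-11,-4 \right)} - 336 P = -22 - 64512 = -64534$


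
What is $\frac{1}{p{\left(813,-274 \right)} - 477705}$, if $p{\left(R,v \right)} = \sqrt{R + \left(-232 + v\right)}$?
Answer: $- \frac{477705}{228202066718} - \frac{\sqrt{307}}{228202066718} \approx -2.0934 \cdot 10^{-6}$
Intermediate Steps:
$p{\left(R,v \right)} = \sqrt{-232 + R + v}$
$\frac{1}{p{\left(813,-274 \right)} - 477705} = \frac{1}{\sqrt{-232 + 813 - 274} - 477705} = \frac{1}{\sqrt{307} - 477705} = \frac{1}{-477705 + \sqrt{307}}$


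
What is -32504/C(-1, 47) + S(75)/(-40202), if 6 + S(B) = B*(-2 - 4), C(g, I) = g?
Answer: 653363132/20101 ≈ 32504.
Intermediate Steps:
S(B) = -6 - 6*B (S(B) = -6 + B*(-2 - 4) = -6 + B*(-6) = -6 - 6*B)
-32504/C(-1, 47) + S(75)/(-40202) = -32504/(-1) + (-6 - 6*75)/(-40202) = -32504*(-1) + (-6 - 450)*(-1/40202) = 32504 - 456*(-1/40202) = 32504 + 228/20101 = 653363132/20101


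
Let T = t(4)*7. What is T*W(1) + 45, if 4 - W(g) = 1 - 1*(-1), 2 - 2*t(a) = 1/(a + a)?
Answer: 465/8 ≈ 58.125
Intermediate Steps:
t(a) = 1 - 1/(4*a) (t(a) = 1 - 1/(2*(a + a)) = 1 - 1/(2*a)/2 = 1 - 1/(4*a))
W(g) = 2 (W(g) = 4 - (1 - 1*(-1)) = 4 - (1 + 1) = 4 - 1*2 = 4 - 2 = 2)
T = 105/16 (T = ((-1/4 + 4)/4)*7 = ((1/4)*(15/4))*7 = (15/16)*7 = 105/16 ≈ 6.5625)
T*W(1) + 45 = (105/16)*2 + 45 = 105/8 + 45 = 465/8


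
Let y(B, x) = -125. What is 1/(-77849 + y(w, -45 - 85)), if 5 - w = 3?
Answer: -1/77974 ≈ -1.2825e-5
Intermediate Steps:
w = 2 (w = 5 - 1*3 = 5 - 3 = 2)
1/(-77849 + y(w, -45 - 85)) = 1/(-77849 - 125) = 1/(-77974) = -1/77974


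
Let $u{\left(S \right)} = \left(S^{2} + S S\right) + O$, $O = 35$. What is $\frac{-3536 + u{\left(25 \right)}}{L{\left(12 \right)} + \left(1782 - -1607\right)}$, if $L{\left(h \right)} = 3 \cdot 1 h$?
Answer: $- \frac{2251}{3425} \approx -0.65723$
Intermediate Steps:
$L{\left(h \right)} = 3 h$
$u{\left(S \right)} = 35 + 2 S^{2}$ ($u{\left(S \right)} = \left(S^{2} + S S\right) + 35 = \left(S^{2} + S^{2}\right) + 35 = 2 S^{2} + 35 = 35 + 2 S^{2}$)
$\frac{-3536 + u{\left(25 \right)}}{L{\left(12 \right)} + \left(1782 - -1607\right)} = \frac{-3536 + \left(35 + 2 \cdot 25^{2}\right)}{3 \cdot 12 + \left(1782 - -1607\right)} = \frac{-3536 + \left(35 + 2 \cdot 625\right)}{36 + \left(1782 + 1607\right)} = \frac{-3536 + \left(35 + 1250\right)}{36 + 3389} = \frac{-3536 + 1285}{3425} = \left(-2251\right) \frac{1}{3425} = - \frac{2251}{3425}$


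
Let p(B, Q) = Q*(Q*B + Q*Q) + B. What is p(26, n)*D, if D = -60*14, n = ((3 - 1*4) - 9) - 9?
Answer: -2144520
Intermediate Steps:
n = -19 (n = ((3 - 4) - 9) - 9 = (-1 - 9) - 9 = -10 - 9 = -19)
p(B, Q) = B + Q*(Q² + B*Q) (p(B, Q) = Q*(B*Q + Q²) + B = Q*(Q² + B*Q) + B = B + Q*(Q² + B*Q))
D = -840
p(26, n)*D = (26 + (-19)³ + 26*(-19)²)*(-840) = (26 - 6859 + 26*361)*(-840) = (26 - 6859 + 9386)*(-840) = 2553*(-840) = -2144520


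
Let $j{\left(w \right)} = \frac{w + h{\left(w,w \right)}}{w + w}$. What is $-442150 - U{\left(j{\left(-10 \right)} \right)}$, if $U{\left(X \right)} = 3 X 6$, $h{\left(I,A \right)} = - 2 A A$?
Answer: $-442339$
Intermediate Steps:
$h{\left(I,A \right)} = - 2 A^{2}$
$j{\left(w \right)} = \frac{w - 2 w^{2}}{2 w}$ ($j{\left(w \right)} = \frac{w - 2 w^{2}}{w + w} = \frac{w - 2 w^{2}}{2 w}$)
$U{\left(X \right)} = 18 X$
$-442150 - U{\left(j{\left(-10 \right)} \right)} = -442150 - 18 \left(\frac{1}{2} - -10\right) = -442150 - 18 \left(\frac{1}{2} + 10\right) = -442150 - 18 \cdot \frac{21}{2} = -442150 - 189 = -442339$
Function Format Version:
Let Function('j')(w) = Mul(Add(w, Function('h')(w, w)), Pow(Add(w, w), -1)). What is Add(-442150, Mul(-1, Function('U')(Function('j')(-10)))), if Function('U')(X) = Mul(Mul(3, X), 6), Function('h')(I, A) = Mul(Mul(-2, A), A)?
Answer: -442339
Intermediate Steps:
Function('h')(I, A) = Mul(-2, Pow(A, 2))
Function('j')(w) = Mul(Rational(1, 2), Pow(w, -1), Add(w, Mul(-2, Pow(w, 2)))) (Function('j')(w) = Mul(Add(w, Mul(-2, Pow(w, 2))), Pow(Add(w, w), -1)) = Mul(Add(w, Mul(-2, Pow(w, 2))), Pow(Mul(2, w), -1)) = Mul(Add(w, Mul(-2, Pow(w, 2))), Mul(Rational(1, 2), Pow(w, -1))) = Mul(Rational(1, 2), Pow(w, -1), Add(w, Mul(-2, Pow(w, 2)))))
Function('U')(X) = Mul(18, X)
Add(-442150, Mul(-1, Function('U')(Function('j')(-10)))) = Add(-442150, Mul(-1, Mul(18, Add(Rational(1, 2), Mul(-1, -10))))) = Add(-442150, Mul(-1, Mul(18, Add(Rational(1, 2), 10)))) = Add(-442150, Mul(-1, Mul(18, Rational(21, 2)))) = Add(-442150, Mul(-1, 189)) = Add(-442150, -189) = -442339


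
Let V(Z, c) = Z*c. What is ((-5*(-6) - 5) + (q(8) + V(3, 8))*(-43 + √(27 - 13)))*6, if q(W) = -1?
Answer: -5784 + 138*√14 ≈ -5267.6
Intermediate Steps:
((-5*(-6) - 5) + (q(8) + V(3, 8))*(-43 + √(27 - 13)))*6 = ((-5*(-6) - 5) + (-1 + 3*8)*(-43 + √(27 - 13)))*6 = ((30 - 5) + (-1 + 24)*(-43 + √14))*6 = (25 + 23*(-43 + √14))*6 = (25 + (-989 + 23*√14))*6 = (-964 + 23*√14)*6 = -5784 + 138*√14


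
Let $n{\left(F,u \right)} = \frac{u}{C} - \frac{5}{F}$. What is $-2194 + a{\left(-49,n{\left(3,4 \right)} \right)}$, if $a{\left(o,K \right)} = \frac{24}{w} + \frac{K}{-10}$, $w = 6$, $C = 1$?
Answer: $- \frac{65707}{30} \approx -2190.2$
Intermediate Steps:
$n{\left(F,u \right)} = u - \frac{5}{F}$ ($n{\left(F,u \right)} = \frac{u}{1} - \frac{5}{F} = u 1 - \frac{5}{F} = u - \frac{5}{F}$)
$a{\left(o,K \right)} = 4 - \frac{K}{10}$ ($a{\left(o,K \right)} = \frac{24}{6} + \frac{K}{-10} = 24 \cdot \frac{1}{6} + K \left(- \frac{1}{10}\right) = 4 - \frac{K}{10}$)
$-2194 + a{\left(-49,n{\left(3,4 \right)} \right)} = -2194 + \left(4 - \frac{4 - \frac{5}{3}}{10}\right) = -2194 + \left(4 - \frac{7}{30}\right) = -2194 + \frac{113}{30} = - \frac{65707}{30}$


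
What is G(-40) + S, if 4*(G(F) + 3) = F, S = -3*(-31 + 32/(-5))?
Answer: 496/5 ≈ 99.200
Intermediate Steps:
S = 561/5 (S = -3*(-31 + 32*(-⅕)) = -3*(-31 - 32/5) = -3*(-187/5) = 561/5 ≈ 112.20)
G(F) = -3 + F/4
G(-40) + S = (-3 + (¼)*(-40)) + 561/5 = (-3 - 10) + 561/5 = -13 + 561/5 = 496/5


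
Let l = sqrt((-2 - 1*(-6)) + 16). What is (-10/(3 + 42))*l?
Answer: -4*sqrt(5)/9 ≈ -0.99381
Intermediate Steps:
l = 2*sqrt(5) (l = sqrt((-2 + 6) + 16) = sqrt(4 + 16) = sqrt(20) = 2*sqrt(5) ≈ 4.4721)
(-10/(3 + 42))*l = (-10/(3 + 42))*(2*sqrt(5)) = (-10/45)*(2*sqrt(5)) = ((1/45)*(-10))*(2*sqrt(5)) = -4*sqrt(5)/9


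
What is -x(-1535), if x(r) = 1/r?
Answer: 1/1535 ≈ 0.00065147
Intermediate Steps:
-x(-1535) = -1/(-1535) = -1*(-1/1535) = 1/1535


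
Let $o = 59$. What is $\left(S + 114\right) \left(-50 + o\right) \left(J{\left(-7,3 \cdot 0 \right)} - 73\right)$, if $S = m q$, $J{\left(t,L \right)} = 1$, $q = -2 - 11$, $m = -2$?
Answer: $-90720$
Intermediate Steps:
$q = -13$ ($q = -2 - 11 = -13$)
$S = 26$ ($S = \left(-2\right) \left(-13\right) = 26$)
$\left(S + 114\right) \left(-50 + o\right) \left(J{\left(-7,3 \cdot 0 \right)} - 73\right) = \left(26 + 114\right) \left(-50 + 59\right) \left(1 - 73\right) = 140 \cdot 9 \left(-72\right) = 140 \left(-648\right) = -90720$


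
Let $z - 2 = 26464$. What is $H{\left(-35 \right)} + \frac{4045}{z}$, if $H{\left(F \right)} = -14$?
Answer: $- \frac{366479}{26466} \approx -13.847$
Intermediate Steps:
$z = 26466$ ($z = 2 + 26464 = 26466$)
$H{\left(-35 \right)} + \frac{4045}{z} = -14 + \frac{4045}{26466} = - \frac{366479}{26466}$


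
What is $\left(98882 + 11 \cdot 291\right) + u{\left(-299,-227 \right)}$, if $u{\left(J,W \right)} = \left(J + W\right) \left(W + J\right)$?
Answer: $378759$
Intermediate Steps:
$u{\left(J,W \right)} = \left(J + W\right)^{2}$ ($u{\left(J,W \right)} = \left(J + W\right) \left(J + W\right) = \left(J + W\right)^{2}$)
$\left(98882 + 11 \cdot 291\right) + u{\left(-299,-227 \right)} = \left(98882 + 11 \cdot 291\right) + \left(-299 - 227\right)^{2} = \left(98882 + 3201\right) + \left(-526\right)^{2} = 102083 + 276676 = 378759$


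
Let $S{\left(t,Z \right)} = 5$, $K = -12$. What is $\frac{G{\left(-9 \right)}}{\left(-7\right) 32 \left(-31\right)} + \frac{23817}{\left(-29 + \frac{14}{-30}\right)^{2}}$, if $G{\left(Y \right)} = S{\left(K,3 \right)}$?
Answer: $\frac{547244965}{19950112} \approx 27.431$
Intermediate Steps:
$G{\left(Y \right)} = 5$
$\frac{G{\left(-9 \right)}}{\left(-7\right) 32 \left(-31\right)} + \frac{23817}{\left(-29 + \frac{14}{-30}\right)^{2}} = \frac{5}{\left(-7\right) 32 \left(-31\right)} + \frac{23817}{\left(-29 + \frac{14}{-30}\right)^{2}} = \frac{5}{\left(-224\right) \left(-31\right)} + \frac{23817}{\left(-29 + 14 \left(- \frac{1}{30}\right)\right)^{2}} = \frac{5}{6944} + \frac{23817}{\left(-29 - \frac{7}{15}\right)^{2}} = 5 \cdot \frac{1}{6944} + \frac{23817}{\left(- \frac{442}{15}\right)^{2}} = \frac{5}{6944} + \frac{23817}{\frac{195364}{225}} = \frac{5}{6944} + 23817 \cdot \frac{225}{195364} = \frac{5}{6944} + \frac{315225}{11492} = \frac{547244965}{19950112}$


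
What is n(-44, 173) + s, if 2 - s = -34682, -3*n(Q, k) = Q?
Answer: 104096/3 ≈ 34699.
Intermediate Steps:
n(Q, k) = -Q/3
s = 34684 (s = 2 - 1*(-34682) = 2 + 34682 = 34684)
n(-44, 173) + s = -⅓*(-44) + 34684 = 44/3 + 34684 = 104096/3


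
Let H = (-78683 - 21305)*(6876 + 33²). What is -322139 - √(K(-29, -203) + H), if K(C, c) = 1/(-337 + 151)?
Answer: -322139 - I*√27552407314506/186 ≈ -3.2214e+5 - 28221.0*I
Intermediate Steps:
K(C, c) = -1/186 (K(C, c) = 1/(-186) = -1/186)
H = -796404420 (H = -99988*(6876 + 1089) = -99988*7965 = -796404420)
-322139 - √(K(-29, -203) + H) = -322139 - √(-1/186 - 796404420) = -322139 - √(-148131222121/186) = -322139 - I*√27552407314506/186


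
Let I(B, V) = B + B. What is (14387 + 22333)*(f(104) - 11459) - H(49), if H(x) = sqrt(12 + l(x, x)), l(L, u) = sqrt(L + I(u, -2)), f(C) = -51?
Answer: -422647200 - sqrt(12 + 7*sqrt(3)) ≈ -4.2265e+8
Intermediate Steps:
I(B, V) = 2*B
l(L, u) = sqrt(L + 2*u)
H(x) = sqrt(12 + sqrt(3)*sqrt(x)) (H(x) = sqrt(12 + sqrt(x + 2*x)) = sqrt(12 + sqrt(3*x)) = sqrt(12 + sqrt(3)*sqrt(x)))
(14387 + 22333)*(f(104) - 11459) - H(49) = (14387 + 22333)*(-51 - 11459) - sqrt(12 + sqrt(3)*sqrt(49)) = 36720*(-11510) - sqrt(12 + sqrt(3)*7) = -422647200 - sqrt(12 + 7*sqrt(3))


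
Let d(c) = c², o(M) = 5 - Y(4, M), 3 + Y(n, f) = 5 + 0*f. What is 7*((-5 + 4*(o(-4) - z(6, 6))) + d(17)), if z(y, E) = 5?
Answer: 1932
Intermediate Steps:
Y(n, f) = 2 (Y(n, f) = -3 + (5 + 0*f) = -3 + (5 + 0) = -3 + 5 = 2)
o(M) = 3 (o(M) = 5 - 1*2 = 5 - 2 = 3)
7*((-5 + 4*(o(-4) - z(6, 6))) + d(17)) = 7*((-5 + 4*(3 - 1*5)) + 17²) = 7*((-5 + 4*(3 - 5)) + 289) = 7*((-5 + 4*(-2)) + 289) = 7*((-5 - 8) + 289) = 7*(-13 + 289) = 7*276 = 1932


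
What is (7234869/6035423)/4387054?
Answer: 7234869/26477726613842 ≈ 2.7324e-7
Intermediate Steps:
(7234869/6035423)/4387054 = (7234869*(1/6035423))*(1/4387054) = (7234869/6035423)*(1/4387054) = 7234869/26477726613842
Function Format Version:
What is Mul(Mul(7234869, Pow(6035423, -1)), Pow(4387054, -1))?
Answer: Rational(7234869, 26477726613842) ≈ 2.7324e-7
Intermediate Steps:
Mul(Mul(7234869, Pow(6035423, -1)), Pow(4387054, -1)) = Mul(Mul(7234869, Rational(1, 6035423)), Rational(1, 4387054)) = Mul(Rational(7234869, 6035423), Rational(1, 4387054)) = Rational(7234869, 26477726613842)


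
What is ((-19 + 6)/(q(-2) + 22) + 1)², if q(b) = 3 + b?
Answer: 100/529 ≈ 0.18904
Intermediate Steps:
((-19 + 6)/(q(-2) + 22) + 1)² = ((-19 + 6)/((3 - 2) + 22) + 1)² = (-13/(1 + 22) + 1)² = (-13/23 + 1)² = (10/23)² = 100/529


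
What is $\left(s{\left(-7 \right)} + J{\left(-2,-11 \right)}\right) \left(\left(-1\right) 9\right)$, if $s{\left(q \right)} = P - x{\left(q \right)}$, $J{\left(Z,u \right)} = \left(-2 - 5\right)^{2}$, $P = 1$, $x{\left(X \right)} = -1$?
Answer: $-459$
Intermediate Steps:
$J{\left(Z,u \right)} = 49$ ($J{\left(Z,u \right)} = \left(-7\right)^{2} = 49$)
$s{\left(q \right)} = 2$ ($s{\left(q \right)} = 1 - -1 = 1 + 1 = 2$)
$\left(s{\left(-7 \right)} + J{\left(-2,-11 \right)}\right) \left(\left(-1\right) 9\right) = \left(2 + 49\right) \left(\left(-1\right) 9\right) = 51 \left(-9\right) = -459$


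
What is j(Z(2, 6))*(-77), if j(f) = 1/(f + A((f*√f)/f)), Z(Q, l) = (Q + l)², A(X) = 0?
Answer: -77/64 ≈ -1.2031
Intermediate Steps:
j(f) = 1/f (j(f) = 1/(f + 0) = 1/f)
j(Z(2, 6))*(-77) = -77/(2 + 6)² = -77/8² = -77/64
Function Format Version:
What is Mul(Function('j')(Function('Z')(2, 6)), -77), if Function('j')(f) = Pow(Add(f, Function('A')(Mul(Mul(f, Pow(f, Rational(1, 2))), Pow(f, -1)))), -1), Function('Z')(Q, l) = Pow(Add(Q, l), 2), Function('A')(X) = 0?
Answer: Rational(-77, 64) ≈ -1.2031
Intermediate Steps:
Function('j')(f) = Pow(f, -1) (Function('j')(f) = Pow(Add(f, 0), -1) = Pow(f, -1))
Mul(Function('j')(Function('Z')(2, 6)), -77) = Mul(Pow(Pow(Add(2, 6), 2), -1), -77) = Mul(Pow(Pow(8, 2), -1), -77) = Mul(Pow(64, -1), -77) = Mul(Rational(1, 64), -77) = Rational(-77, 64)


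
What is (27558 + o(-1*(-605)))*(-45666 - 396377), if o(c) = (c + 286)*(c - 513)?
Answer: -48416969790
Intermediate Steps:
o(c) = (-513 + c)*(286 + c) (o(c) = (286 + c)*(-513 + c) = (-513 + c)*(286 + c))
(27558 + o(-1*(-605)))*(-45666 - 396377) = (27558 + (-146718 + (-1*(-605))² - (-227)*(-605)))*(-45666 - 396377) = (27558 + (-146718 + 605² - 227*605))*(-442043) = (27558 + (-146718 + 366025 - 137335))*(-442043) = (27558 + 81972)*(-442043) = 109530*(-442043) = -48416969790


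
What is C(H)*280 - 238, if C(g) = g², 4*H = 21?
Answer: 14959/2 ≈ 7479.5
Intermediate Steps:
H = 21/4 (H = (¼)*21 = 21/4 ≈ 5.2500)
C(H)*280 - 238 = (21/4)²*280 - 238 = (441/16)*280 - 238 = 15435/2 - 238 = 14959/2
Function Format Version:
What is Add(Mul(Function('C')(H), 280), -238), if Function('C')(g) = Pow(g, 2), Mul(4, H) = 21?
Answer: Rational(14959, 2) ≈ 7479.5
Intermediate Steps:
H = Rational(21, 4) (H = Mul(Rational(1, 4), 21) = Rational(21, 4) ≈ 5.2500)
Add(Mul(Function('C')(H), 280), -238) = Add(Mul(Pow(Rational(21, 4), 2), 280), -238) = Add(Mul(Rational(441, 16), 280), -238) = Add(Rational(15435, 2), -238) = Rational(14959, 2)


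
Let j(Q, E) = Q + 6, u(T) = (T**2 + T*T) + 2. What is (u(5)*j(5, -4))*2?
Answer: 1144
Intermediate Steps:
u(T) = 2 + 2*T**2 (u(T) = (T**2 + T**2) + 2 = 2*T**2 + 2 = 2 + 2*T**2)
j(Q, E) = 6 + Q
(u(5)*j(5, -4))*2 = ((2 + 2*5**2)*(6 + 5))*2 = ((2 + 2*25)*11)*2 = ((2 + 50)*11)*2 = (52*11)*2 = 572*2 = 1144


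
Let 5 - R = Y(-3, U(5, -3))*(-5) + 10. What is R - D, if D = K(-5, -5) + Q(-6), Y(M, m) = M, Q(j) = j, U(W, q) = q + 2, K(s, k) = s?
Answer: -9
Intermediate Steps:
U(W, q) = 2 + q
D = -11 (D = -5 - 6 = -11)
R = -20 (R = 5 - (-3*(-5) + 10) = 5 - (15 + 10) = 5 - 1*25 = 5 - 25 = -20)
R - D = -20 - 1*(-11) = -20 + 11 = -9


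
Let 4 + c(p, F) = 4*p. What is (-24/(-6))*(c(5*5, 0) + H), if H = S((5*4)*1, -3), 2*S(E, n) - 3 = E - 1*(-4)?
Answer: 438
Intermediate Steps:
c(p, F) = -4 + 4*p
S(E, n) = 7/2 + E/2 (S(E, n) = 3/2 + (E - 1*(-4))/2 = 3/2 + (E + 4)/2 = 3/2 + (4 + E)/2 = 3/2 + (2 + E/2) = 7/2 + E/2)
H = 27/2 (H = 7/2 + ((5*4)*1)/2 = 7/2 + (20*1)/2 = 7/2 + (½)*20 = 7/2 + 10 = 27/2 ≈ 13.500)
(-24/(-6))*(c(5*5, 0) + H) = (-24/(-6))*((-4 + 4*(5*5)) + 27/2) = (-24*(-⅙))*((-4 + 4*25) + 27/2) = 4*((-4 + 100) + 27/2) = 4*(96 + 27/2) = 4*(219/2) = 438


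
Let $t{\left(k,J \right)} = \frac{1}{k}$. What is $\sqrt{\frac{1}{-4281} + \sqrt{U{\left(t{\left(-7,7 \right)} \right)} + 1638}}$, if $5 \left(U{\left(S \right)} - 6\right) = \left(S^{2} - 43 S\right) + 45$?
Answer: $\frac{\sqrt{-5244225 + 641443635 \sqrt{2026435}}}{149835} \approx 6.3775$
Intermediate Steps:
$U{\left(S \right)} = 15 - \frac{43 S}{5} + \frac{S^{2}}{5}$ ($U{\left(S \right)} = 6 + \frac{\left(S^{2} - 43 S\right) + 45}{5} = 6 + \frac{45 + S^{2} - 43 S}{5} = 6 + \left(9 - \frac{43 S}{5} + \frac{S^{2}}{5}\right) = 15 - \frac{43 S}{5} + \frac{S^{2}}{5}$)
$\sqrt{\frac{1}{-4281} + \sqrt{U{\left(t{\left(-7,7 \right)} \right)} + 1638}} = \sqrt{\frac{1}{-4281} + \sqrt{\left(15 - \frac{43}{5 \left(-7\right)} + \frac{\left(\frac{1}{-7}\right)^{2}}{5}\right) + 1638}} = \sqrt{- \frac{1}{4281} + \sqrt{\left(15 - - \frac{43}{35} + \frac{\left(- \frac{1}{7}\right)^{2}}{5}\right) + 1638}} = \sqrt{- \frac{1}{4281} + \sqrt{\left(15 + \frac{43}{35} + \frac{1}{5} \cdot \frac{1}{49}\right) + 1638}} = \sqrt{- \frac{1}{4281} + \sqrt{\left(15 + \frac{43}{35} + \frac{1}{245}\right) + 1638}} = \sqrt{- \frac{1}{4281} + \sqrt{\frac{3977}{245} + 1638}} = \sqrt{- \frac{1}{4281} + \sqrt{\frac{405287}{245}}} = \sqrt{- \frac{1}{4281} + \frac{\sqrt{2026435}}{35}}$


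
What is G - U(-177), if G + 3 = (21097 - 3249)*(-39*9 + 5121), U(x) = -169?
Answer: 85135126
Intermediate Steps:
G = 85134957 (G = -3 + (21097 - 3249)*(-39*9 + 5121) = -3 + 17848*(-351 + 5121) = -3 + 17848*4770 = -3 + 85134960 = 85134957)
G - U(-177) = 85134957 - 1*(-169) = 85134957 + 169 = 85135126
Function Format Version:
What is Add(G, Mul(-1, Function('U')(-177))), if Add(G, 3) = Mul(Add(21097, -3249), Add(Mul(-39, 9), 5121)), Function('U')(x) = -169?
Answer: 85135126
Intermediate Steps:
G = 85134957 (G = Add(-3, Mul(Add(21097, -3249), Add(Mul(-39, 9), 5121))) = Add(-3, Mul(17848, Add(-351, 5121))) = Add(-3, Mul(17848, 4770)) = Add(-3, 85134960) = 85134957)
Add(G, Mul(-1, Function('U')(-177))) = Add(85134957, Mul(-1, -169)) = Add(85134957, 169) = 85135126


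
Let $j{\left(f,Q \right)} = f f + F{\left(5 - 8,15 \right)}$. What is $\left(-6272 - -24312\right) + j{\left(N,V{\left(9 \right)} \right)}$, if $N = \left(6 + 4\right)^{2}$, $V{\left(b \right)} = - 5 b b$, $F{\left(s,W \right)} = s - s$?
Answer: $28040$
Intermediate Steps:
$F{\left(s,W \right)} = 0$
$V{\left(b \right)} = - 5 b^{2}$
$N = 100$ ($N = 10^{2} = 100$)
$j{\left(f,Q \right)} = f^{2}$ ($j{\left(f,Q \right)} = f f + 0 = f^{2} + 0 = f^{2}$)
$\left(-6272 - -24312\right) + j{\left(N,V{\left(9 \right)} \right)} = \left(-6272 - -24312\right) + 100^{2} = \left(-6272 + 24312\right) + 10000 = 18040 + 10000 = 28040$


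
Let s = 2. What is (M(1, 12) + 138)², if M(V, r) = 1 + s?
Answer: 19881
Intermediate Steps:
M(V, r) = 3 (M(V, r) = 1 + 2 = 3)
(M(1, 12) + 138)² = (3 + 138)² = 141² = 19881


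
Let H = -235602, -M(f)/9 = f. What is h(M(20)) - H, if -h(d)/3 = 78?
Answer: 235368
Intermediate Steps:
M(f) = -9*f
h(d) = -234 (h(d) = -3*78 = -234)
h(M(20)) - H = -234 - 1*(-235602) = -234 + 235602 = 235368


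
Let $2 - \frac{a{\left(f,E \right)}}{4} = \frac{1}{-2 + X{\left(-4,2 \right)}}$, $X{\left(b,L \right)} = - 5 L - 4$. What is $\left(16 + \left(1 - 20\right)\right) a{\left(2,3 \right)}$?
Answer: $- \frac{99}{4} \approx -24.75$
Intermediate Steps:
$X{\left(b,L \right)} = -4 - 5 L$
$a{\left(f,E \right)} = \frac{33}{4}$ ($a{\left(f,E \right)} = 8 - \frac{4}{-2 - 14} = 8 - \frac{4}{-16} = 8 - - \frac{1}{4} = 8 + \frac{1}{4} = \frac{33}{4}$)
$\left(16 + \left(1 - 20\right)\right) a{\left(2,3 \right)} = \left(16 + \left(1 - 20\right)\right) \frac{33}{4} = \left(16 - 19\right) \frac{33}{4} = \left(-3\right) \frac{33}{4} = - \frac{99}{4}$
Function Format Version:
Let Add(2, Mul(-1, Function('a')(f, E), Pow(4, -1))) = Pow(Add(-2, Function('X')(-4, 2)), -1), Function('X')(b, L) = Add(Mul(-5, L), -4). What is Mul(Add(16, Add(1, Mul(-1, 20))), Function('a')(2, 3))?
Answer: Rational(-99, 4) ≈ -24.750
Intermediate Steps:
Function('X')(b, L) = Add(-4, Mul(-5, L))
Function('a')(f, E) = Rational(33, 4) (Function('a')(f, E) = Add(8, Mul(-4, Pow(Add(-2, Add(-4, Mul(-5, 2))), -1))) = Add(8, Mul(-4, Pow(Add(-2, Add(-4, -10)), -1))) = Add(8, Mul(-4, Pow(Add(-2, -14), -1))) = Add(8, Mul(-4, Pow(-16, -1))) = Add(8, Mul(-4, Rational(-1, 16))) = Add(8, Rational(1, 4)) = Rational(33, 4))
Mul(Add(16, Add(1, Mul(-1, 20))), Function('a')(2, 3)) = Mul(Add(16, Add(1, Mul(-1, 20))), Rational(33, 4)) = Mul(Add(16, Add(1, -20)), Rational(33, 4)) = Mul(Add(16, -19), Rational(33, 4)) = Mul(-3, Rational(33, 4)) = Rational(-99, 4)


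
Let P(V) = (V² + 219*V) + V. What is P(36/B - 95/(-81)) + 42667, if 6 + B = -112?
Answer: 978842099416/22838841 ≈ 42859.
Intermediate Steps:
B = -118 (B = -6 - 112 = -118)
P(V) = V² + 220*V
P(36/B - 95/(-81)) + 42667 = (36/(-118) - 95/(-81))*(220 + (36/(-118) - 95/(-81))) + 42667 = (36*(-1/118) - 95*(-1/81))*(220 + (36*(-1/118) - 95*(-1/81))) + 42667 = (-18/59 + 95/81)*(220 + (-18/59 + 95/81)) + 42667 = 4147*(220 + 4147/4779)/4779 + 42667 = (4147/4779)*(1055527/4779) + 42667 = 4377270469/22838841 + 42667 = 978842099416/22838841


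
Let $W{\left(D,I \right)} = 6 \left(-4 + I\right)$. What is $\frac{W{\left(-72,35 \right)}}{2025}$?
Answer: $\frac{62}{675} \approx 0.091852$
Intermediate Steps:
$W{\left(D,I \right)} = -24 + 6 I$
$\frac{W{\left(-72,35 \right)}}{2025} = \frac{-24 + 6 \cdot 35}{2025} = \left(-24 + 210\right) \frac{1}{2025} = 186 \cdot \frac{1}{2025} = \frac{62}{675}$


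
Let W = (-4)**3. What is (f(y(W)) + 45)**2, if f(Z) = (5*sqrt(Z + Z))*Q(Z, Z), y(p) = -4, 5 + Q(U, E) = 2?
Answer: 225 - 2700*I*sqrt(2) ≈ 225.0 - 3818.4*I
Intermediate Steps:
Q(U, E) = -3 (Q(U, E) = -5 + 2 = -3)
W = -64
f(Z) = -15*sqrt(2)*sqrt(Z) (f(Z) = (5*sqrt(Z + Z))*(-3) = (5*sqrt(2*Z))*(-3) = (5*(sqrt(2)*sqrt(Z)))*(-3) = (5*sqrt(2)*sqrt(Z))*(-3) = -15*sqrt(2)*sqrt(Z))
(f(y(W)) + 45)**2 = (-15*sqrt(2)*sqrt(-4) + 45)**2 = (-15*sqrt(2)*2*I + 45)**2 = (-30*I*sqrt(2) + 45)**2 = (45 - 30*I*sqrt(2))**2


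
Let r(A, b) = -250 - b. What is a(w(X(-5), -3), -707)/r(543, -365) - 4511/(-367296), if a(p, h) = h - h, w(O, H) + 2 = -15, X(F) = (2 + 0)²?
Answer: 4511/367296 ≈ 0.012282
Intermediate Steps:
X(F) = 4 (X(F) = 2² = 4)
w(O, H) = -17 (w(O, H) = -2 - 15 = -17)
a(p, h) = 0
a(w(X(-5), -3), -707)/r(543, -365) - 4511/(-367296) = 0/(-250 - 1*(-365)) - 4511/(-367296) = 0/(-250 + 365) - 4511*(-1/367296) = 0/115 + 4511/367296 = 0*(1/115) + 4511/367296 = 0 + 4511/367296 = 4511/367296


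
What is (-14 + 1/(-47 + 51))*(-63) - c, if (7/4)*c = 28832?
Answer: -437057/28 ≈ -15609.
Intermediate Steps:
c = 115328/7 (c = (4/7)*28832 = 115328/7 ≈ 16475.)
(-14 + 1/(-47 + 51))*(-63) - c = (-14 + 1/(-47 + 51))*(-63) - 1*115328/7 = (-14 + 1/4)*(-63) - 115328/7 = (-14 + ¼)*(-63) - 115328/7 = -55/4*(-63) - 115328/7 = 3465/4 - 115328/7 = -437057/28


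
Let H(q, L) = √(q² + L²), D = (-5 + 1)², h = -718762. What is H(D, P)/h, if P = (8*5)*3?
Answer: -4*√229/359381 ≈ -0.00016843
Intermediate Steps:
P = 120 (P = 40*3 = 120)
D = 16 (D = (-4)² = 16)
H(q, L) = √(L² + q²)
H(D, P)/h = √(120² + 16²)/(-718762) = √(14400 + 256)*(-1/718762) = √14656*(-1/718762) = (8*√229)*(-1/718762) = -4*√229/359381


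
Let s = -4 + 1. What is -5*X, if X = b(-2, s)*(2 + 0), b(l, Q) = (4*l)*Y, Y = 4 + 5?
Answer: 720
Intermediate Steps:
s = -3
Y = 9
b(l, Q) = 36*l (b(l, Q) = (4*l)*9 = 36*l)
X = -144 (X = (36*(-2))*(2 + 0) = -72*2 = -144)
-5*X = -5*(-144) = 720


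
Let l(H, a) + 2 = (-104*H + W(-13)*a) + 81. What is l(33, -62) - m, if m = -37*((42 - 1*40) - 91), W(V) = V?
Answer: -5840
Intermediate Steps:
l(H, a) = 79 - 104*H - 13*a (l(H, a) = -2 + ((-104*H - 13*a) + 81) = -2 + (81 - 104*H - 13*a) = 79 - 104*H - 13*a)
m = 3293 (m = -37*((42 - 40) - 91) = -37*(2 - 91) = -37*(-89) = 3293)
l(33, -62) - m = (79 - 104*33 - 13*(-62)) - 1*3293 = (79 - 3432 + 806) - 3293 = -2547 - 3293 = -5840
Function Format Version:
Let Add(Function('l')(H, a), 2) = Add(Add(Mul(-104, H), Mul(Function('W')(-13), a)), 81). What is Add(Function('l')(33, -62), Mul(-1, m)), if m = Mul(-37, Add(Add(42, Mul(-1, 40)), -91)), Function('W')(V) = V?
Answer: -5840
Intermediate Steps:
Function('l')(H, a) = Add(79, Mul(-104, H), Mul(-13, a)) (Function('l')(H, a) = Add(-2, Add(Add(Mul(-104, H), Mul(-13, a)), 81)) = Add(-2, Add(81, Mul(-104, H), Mul(-13, a))) = Add(79, Mul(-104, H), Mul(-13, a)))
m = 3293 (m = Mul(-37, Add(Add(42, -40), -91)) = Mul(-37, Add(2, -91)) = Mul(-37, -89) = 3293)
Add(Function('l')(33, -62), Mul(-1, m)) = Add(Add(79, Mul(-104, 33), Mul(-13, -62)), Mul(-1, 3293)) = Add(Add(79, -3432, 806), -3293) = Add(-2547, -3293) = -5840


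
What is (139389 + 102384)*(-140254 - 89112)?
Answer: -55454505918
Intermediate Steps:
(139389 + 102384)*(-140254 - 89112) = 241773*(-229366) = -55454505918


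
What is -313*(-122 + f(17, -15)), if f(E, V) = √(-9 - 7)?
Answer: 38186 - 1252*I ≈ 38186.0 - 1252.0*I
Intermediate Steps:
f(E, V) = 4*I (f(E, V) = √(-16) = 4*I)
-313*(-122 + f(17, -15)) = -313*(-122 + 4*I) = 38186 - 1252*I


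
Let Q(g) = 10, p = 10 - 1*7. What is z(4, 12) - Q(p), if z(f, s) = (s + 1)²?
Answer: 159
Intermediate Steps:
z(f, s) = (1 + s)²
p = 3 (p = 10 - 7 = 3)
z(4, 12) - Q(p) = (1 + 12)² - 1*10 = 13² - 10 = 169 - 10 = 159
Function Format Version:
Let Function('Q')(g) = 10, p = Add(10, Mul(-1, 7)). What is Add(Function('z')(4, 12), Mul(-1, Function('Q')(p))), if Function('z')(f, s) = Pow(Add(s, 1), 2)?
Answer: 159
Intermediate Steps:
Function('z')(f, s) = Pow(Add(1, s), 2)
p = 3 (p = Add(10, -7) = 3)
Add(Function('z')(4, 12), Mul(-1, Function('Q')(p))) = Add(Pow(Add(1, 12), 2), Mul(-1, 10)) = Add(Pow(13, 2), -10) = Add(169, -10) = 159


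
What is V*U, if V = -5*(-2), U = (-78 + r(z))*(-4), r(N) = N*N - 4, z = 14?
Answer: -4560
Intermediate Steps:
r(N) = -4 + N² (r(N) = N² - 4 = -4 + N²)
U = -456 (U = (-78 + (-4 + 14²))*(-4) = (-78 + (-4 + 196))*(-4) = (-78 + 192)*(-4) = 114*(-4) = -456)
V = 10
V*U = 10*(-456) = -4560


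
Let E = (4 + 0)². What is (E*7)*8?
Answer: 896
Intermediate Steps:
E = 16 (E = 4² = 16)
(E*7)*8 = (16*7)*8 = 112*8 = 896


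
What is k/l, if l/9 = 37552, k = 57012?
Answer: 4751/28164 ≈ 0.16869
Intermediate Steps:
l = 337968 (l = 9*37552 = 337968)
k/l = 57012/337968 = 57012*(1/337968) = 4751/28164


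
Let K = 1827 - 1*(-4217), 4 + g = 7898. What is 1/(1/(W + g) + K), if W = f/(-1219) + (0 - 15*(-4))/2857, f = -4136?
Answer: 27504189294/166235323575619 ≈ 0.00016545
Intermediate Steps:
W = 11889692/3482683 (W = -4136/(-1219) + (0 - 15*(-4))/2857 = -4136*(-1/1219) + (0 + 60)*(1/2857) = 4136/1219 + 60*(1/2857) = 4136/1219 + 60/2857 = 11889692/3482683 ≈ 3.4139)
g = 7894 (g = -4 + 7898 = 7894)
K = 6044 (K = 1827 + 4217 = 6044)
1/(1/(W + g) + K) = 1/(1/(11889692/3482683 + 7894) + 6044) = 1/(1/(27504189294/3482683) + 6044) = 1/(3482683/27504189294 + 6044) = 1/(166235323575619/27504189294) = 27504189294/166235323575619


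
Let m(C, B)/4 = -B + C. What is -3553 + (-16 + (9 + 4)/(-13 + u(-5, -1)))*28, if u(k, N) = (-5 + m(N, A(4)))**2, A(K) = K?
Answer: -612062/153 ≈ -4000.4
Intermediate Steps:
m(C, B) = -4*B + 4*C (m(C, B) = 4*(-B + C) = 4*(C - B) = -4*B + 4*C)
u(k, N) = (-21 + 4*N)**2 (u(k, N) = (-5 + (-4*4 + 4*N))**2 = (-5 + (-16 + 4*N))**2 = (-21 + 4*N)**2)
-3553 + (-16 + (9 + 4)/(-13 + u(-5, -1)))*28 = -3553 + (-16 + (9 + 4)/(-13 + (-21 + 4*(-1))**2))*28 = -3553 + (-16 + 13/(-13 + (-21 - 4)**2))*28 = -3553 + (-16 + 13/(-13 + (-25)**2))*28 = -3553 + (-16 + 13/(-13 + 625))*28 = -3553 + (-16 + 13/612)*28 = -3553 - 9779/612*28 = -3553 - 68453/153 = -612062/153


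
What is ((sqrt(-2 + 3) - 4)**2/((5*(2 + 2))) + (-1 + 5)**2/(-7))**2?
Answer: 66049/19600 ≈ 3.3698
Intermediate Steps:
((sqrt(-2 + 3) - 4)**2/((5*(2 + 2))) + (-1 + 5)**2/(-7))**2 = ((sqrt(1) - 4)**2/((5*4)) + 4**2*(-1/7))**2 = ((1 - 4)**2/20 + 16*(-1/7))**2 = ((-3)**2*(1/20) - 16/7)**2 = (9*(1/20) - 16/7)**2 = (9/20 - 16/7)**2 = (-257/140)**2 = 66049/19600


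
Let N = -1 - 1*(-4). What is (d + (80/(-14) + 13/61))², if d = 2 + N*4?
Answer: 13169641/182329 ≈ 72.230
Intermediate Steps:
N = 3 (N = -1 + 4 = 3)
d = 14 (d = 2 + 3*4 = 2 + 12 = 14)
(d + (80/(-14) + 13/61))² = (14 + (80/(-14) + 13/61))² = (14 + (80*(-1/14) + 13*(1/61)))² = (14 + (-40/7 + 13/61))² = (14 - 2349/427)² = (3629/427)² = 13169641/182329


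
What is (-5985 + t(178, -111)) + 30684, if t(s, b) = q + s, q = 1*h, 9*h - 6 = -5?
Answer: 223894/9 ≈ 24877.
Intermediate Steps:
h = 1/9 (h = 2/3 + (1/9)*(-5) = 2/3 - 5/9 = 1/9 ≈ 0.11111)
q = 1/9 (q = 1*(1/9) = 1/9 ≈ 0.11111)
t(s, b) = 1/9 + s
(-5985 + t(178, -111)) + 30684 = (-5985 + (1/9 + 178)) + 30684 = (-5985 + 1603/9) + 30684 = -52262/9 + 30684 = 223894/9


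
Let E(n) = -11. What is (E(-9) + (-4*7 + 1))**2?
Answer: 1444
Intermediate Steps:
(E(-9) + (-4*7 + 1))**2 = (-11 + (-4*7 + 1))**2 = (-11 + (-28 + 1))**2 = (-11 - 27)**2 = (-38)**2 = 1444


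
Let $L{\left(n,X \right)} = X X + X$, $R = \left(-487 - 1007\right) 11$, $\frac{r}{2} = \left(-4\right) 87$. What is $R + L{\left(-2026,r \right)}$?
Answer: $467286$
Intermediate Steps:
$r = -696$ ($r = 2 \left(\left(-4\right) 87\right) = 2 \left(-348\right) = -696$)
$R = -16434$ ($R = \left(-1494\right) 11 = -16434$)
$L{\left(n,X \right)} = X + X^{2}$ ($L{\left(n,X \right)} = X^{2} + X = X + X^{2}$)
$R + L{\left(-2026,r \right)} = -16434 - 696 \left(1 - 696\right) = -16434 - -483720 = -16434 + 483720 = 467286$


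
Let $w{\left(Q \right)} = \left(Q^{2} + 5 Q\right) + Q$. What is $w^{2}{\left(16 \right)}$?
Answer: $123904$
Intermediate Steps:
$w{\left(Q \right)} = Q^{2} + 6 Q$
$w^{2}{\left(16 \right)} = \left(16 \left(6 + 16\right)\right)^{2} = \left(16 \cdot 22\right)^{2} = 352^{2} = 123904$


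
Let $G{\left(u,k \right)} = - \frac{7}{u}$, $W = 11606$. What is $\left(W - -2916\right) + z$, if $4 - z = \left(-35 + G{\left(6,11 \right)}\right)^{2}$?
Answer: $\frac{475847}{36} \approx 13218.0$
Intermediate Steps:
$z = - \frac{46945}{36}$ ($z = 4 - \left(-35 - \frac{7}{6}\right)^{2} = 4 - \left(- \frac{217}{6}\right)^{2} = 4 - \frac{47089}{36} = - \frac{46945}{36} \approx -1304.0$)
$\left(W - -2916\right) + z = \left(11606 - -2916\right) - \frac{46945}{36} = \left(11606 + 2916\right) - \frac{46945}{36} = 14522 - \frac{46945}{36} = \frac{475847}{36}$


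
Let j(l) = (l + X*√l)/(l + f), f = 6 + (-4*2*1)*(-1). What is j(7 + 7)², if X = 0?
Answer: ¼ ≈ 0.25000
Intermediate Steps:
f = 14 (f = 6 - 8*1*(-1) = 6 - 8*(-1) = 6 + 8 = 14)
j(l) = l/(14 + l) (j(l) = (l + 0*√l)/(l + 14) = (l + 0)/(14 + l) = l/(14 + l))
j(7 + 7)² = ((7 + 7)/(14 + (7 + 7)))² = (14/(14 + 14))² = (14/28)² = (14*(1/28))² = (½)² = ¼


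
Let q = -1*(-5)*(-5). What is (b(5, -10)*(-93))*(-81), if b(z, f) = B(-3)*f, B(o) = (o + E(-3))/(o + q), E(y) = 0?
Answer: -112995/14 ≈ -8071.1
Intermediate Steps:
q = -25 (q = 5*(-5) = -25)
B(o) = o/(-25 + o) (B(o) = (o + 0)/(o - 25) = o/(-25 + o))
b(z, f) = 3*f/28 (b(z, f) = (-3/(-25 - 3))*f = (-3/(-28))*f = (-3*(-1/28))*f = 3*f/28)
(b(5, -10)*(-93))*(-81) = (((3/28)*(-10))*(-93))*(-81) = -15/14*(-93)*(-81) = (1395/14)*(-81) = -112995/14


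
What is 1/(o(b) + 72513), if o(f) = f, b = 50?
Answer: 1/72563 ≈ 1.3781e-5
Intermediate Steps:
1/(o(b) + 72513) = 1/(50 + 72513) = 1/72563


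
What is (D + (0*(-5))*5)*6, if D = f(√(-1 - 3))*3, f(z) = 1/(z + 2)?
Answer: 9/2 - 9*I/2 ≈ 4.5 - 4.5*I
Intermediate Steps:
f(z) = 1/(2 + z)
D = 3*(2 - 2*I)/8 (D = 3/(2 + √(-1 - 3)) = 3/(2 + √(-4)) = 3/(2 + 2*I) = ((2 - 2*I)/8)*3 = 3*(2 - 2*I)/8 ≈ 0.75 - 0.75*I)
(D + (0*(-5))*5)*6 = ((¾ - 3*I/4) + (0*(-5))*5)*6 = ((¾ - 3*I/4) + 0*5)*6 = ((¾ - 3*I/4) + 0)*6 = (¾ - 3*I/4)*6 = 9/2 - 9*I/2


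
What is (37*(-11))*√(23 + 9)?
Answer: -1628*√2 ≈ -2302.3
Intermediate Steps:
(37*(-11))*√(23 + 9) = -1628*√2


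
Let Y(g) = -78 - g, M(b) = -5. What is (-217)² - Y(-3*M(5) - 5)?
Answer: 47177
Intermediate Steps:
(-217)² - Y(-3*M(5) - 5) = (-217)² - (-78 - (-3*(-5) - 5)) = 47089 - (-78 - (15 - 5)) = 47089 - (-78 - 1*10) = 47089 - (-78 - 10) = 47089 - 1*(-88) = 47089 + 88 = 47177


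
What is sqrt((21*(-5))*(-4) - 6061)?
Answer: I*sqrt(5641) ≈ 75.107*I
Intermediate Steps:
sqrt((21*(-5))*(-4) - 6061) = sqrt(-105*(-4) - 6061) = sqrt(420 - 6061) = sqrt(-5641) = I*sqrt(5641)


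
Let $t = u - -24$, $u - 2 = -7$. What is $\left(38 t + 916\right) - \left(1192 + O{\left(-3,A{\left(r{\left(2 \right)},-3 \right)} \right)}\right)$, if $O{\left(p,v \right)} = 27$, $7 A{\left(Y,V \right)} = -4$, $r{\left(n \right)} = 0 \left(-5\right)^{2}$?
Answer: $419$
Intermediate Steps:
$u = -5$ ($u = 2 - 7 = -5$)
$r{\left(n \right)} = 0$ ($r{\left(n \right)} = 0 \cdot 25 = 0$)
$A{\left(Y,V \right)} = - \frac{4}{7}$ ($A{\left(Y,V \right)} = \frac{1}{7} \left(-4\right) = - \frac{4}{7}$)
$t = 19$ ($t = -5 - -24 = -5 + 24 = 19$)
$\left(38 t + 916\right) - \left(1192 + O{\left(-3,A{\left(r{\left(2 \right)},-3 \right)} \right)}\right) = \left(38 \cdot 19 + 916\right) - 1219 = \left(722 + 916\right) - 1219 = 1638 - 1219 = 419$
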